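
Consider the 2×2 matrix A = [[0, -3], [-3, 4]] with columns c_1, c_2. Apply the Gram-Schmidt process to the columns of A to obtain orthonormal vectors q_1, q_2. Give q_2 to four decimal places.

q_2 = (-1.0000, 0.0000)

q_1 = c_1/‖c_1‖ = (0, -3)/3.0000 = (0.0000, -1.0000).
r_{12} = q_1·c_2 = -4.0000.
u_2 = c_2 + 4.0000·q_1 = (-3.0000, 0.0000).
‖u_2‖ = 3.0000, so q_2 = (-1.0000, 0.0000).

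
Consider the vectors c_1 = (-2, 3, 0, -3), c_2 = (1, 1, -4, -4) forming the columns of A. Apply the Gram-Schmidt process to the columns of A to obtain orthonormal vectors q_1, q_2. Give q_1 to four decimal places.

q_1 = c_1/‖c_1‖ = (-2, 3, 0, -3)/4.6904 = (-0.4264, 0.6396, 0.0000, -0.6396).

q_1 = (-0.4264, 0.6396, 0.0000, -0.6396)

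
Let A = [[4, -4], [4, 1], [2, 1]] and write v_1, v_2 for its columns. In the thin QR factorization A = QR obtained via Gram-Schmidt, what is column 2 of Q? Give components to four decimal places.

e_2 = (-0.7404, 0.5411, 0.3987)

v_1 = (4, 4, 2); ‖v_1‖ = 6.0000, so e_1 = (0.6667, 0.6667, 0.3333).
e_1·v_2 = 0.6667·(-4) + 0.6667·1 + 0.3333·1 = -1.6667.
u_2 = v_2 + 1.6667·e_1 = (-2.8889, 2.1111, 1.5556).
‖u_2‖ = 3.9016, so e_2 = (-0.7404, 0.5411, 0.3987).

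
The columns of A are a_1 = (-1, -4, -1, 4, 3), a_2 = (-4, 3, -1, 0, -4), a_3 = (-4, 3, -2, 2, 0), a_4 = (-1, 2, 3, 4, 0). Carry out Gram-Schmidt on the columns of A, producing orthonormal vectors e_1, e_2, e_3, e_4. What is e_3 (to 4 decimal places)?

a_1 = (-1, -4, -1, 4, 3); ‖a_1‖ = 6.5574, so e_1 = (-0.1525, -0.6100, -0.1525, 0.6100, 0.4575).
e_1·a_2 = (-0.1525)·(-4) + (-0.6100)·3 + (-0.1525)·(-1) + 0.6100·0 + 0.4575·(-4) = -2.8975.
u_2 = a_2 + 2.8975·e_1 = (-4.4419, 1.2326, -1.4419, 1.7674, -2.6744).
‖u_2‖ = 5.7970, so e_2 = (-0.7662, 0.2126, -0.2487, 0.3049, -0.4613).
e_1·a_3 = (-0.1525)·(-4) + (-0.6100)·3 + (-0.1525)·(-2) + 0.6100·2 + 0.4575·0 = 0.3050; e_2·a_3 = (-0.7662)·(-4) + 0.2126·3 + (-0.2487)·(-2) + 0.3049·2 + (-0.4613)·0 = 4.8101.
u_3 = a_3 − 0.3050·e_1 − 4.8101·e_2 = (-0.2678, 2.1633, -0.7571, 0.3474, 2.0796).
‖u_3‖ = 3.1257, so e_3 = (-0.0857, 0.6921, -0.2422, 0.1111, 0.6653).

e_3 = (-0.0857, 0.6921, -0.2422, 0.1111, 0.6653)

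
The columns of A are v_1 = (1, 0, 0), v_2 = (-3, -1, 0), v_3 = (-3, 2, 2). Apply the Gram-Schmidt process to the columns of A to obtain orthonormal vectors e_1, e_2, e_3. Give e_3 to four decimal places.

v_1 = (1, 0, 0); ‖v_1‖ = 1.0000, so e_1 = (1.0000, 0.0000, 0.0000).
e_1·v_2 = 1.0000·(-3) + 0.0000·(-1) + 0.0000·0 = -3.0000.
u_2 = v_2 + 3.0000·e_1 = (0.0000, -1.0000, 0.0000).
‖u_2‖ = 1.0000, so e_2 = (0.0000, -1.0000, 0.0000).
e_1·v_3 = 1.0000·(-3) + 0.0000·2 + 0.0000·2 = -3.0000; e_2·v_3 = 0.0000·(-3) + (-1.0000)·2 + 0.0000·2 = -2.0000.
u_3 = v_3 + 3.0000·e_1 + 2.0000·e_2 = (0.0000, 0.0000, 2.0000).
‖u_3‖ = 2.0000, so e_3 = (0.0000, 0.0000, 1.0000).

e_3 = (0.0000, 0.0000, 1.0000)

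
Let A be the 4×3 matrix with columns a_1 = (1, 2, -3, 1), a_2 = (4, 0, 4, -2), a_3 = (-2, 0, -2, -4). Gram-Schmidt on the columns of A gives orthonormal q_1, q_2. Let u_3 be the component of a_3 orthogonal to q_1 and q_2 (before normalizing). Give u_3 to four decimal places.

q_1 = a_1/‖a_1‖ = (1, 2, -3, 1)/3.8730 = (0.2582, 0.5164, -0.7746, 0.2582).
r_{12} = q_1·a_2 = -2.5820.
u_2 = a_2 + 2.5820·q_1 = (4.6667, 1.3333, 2.0000, -1.3333).
‖u_2‖ = 5.4160, so q_2 = (0.8616, 0.2462, 0.3693, -0.2462).
r_{13} = q_1·a_3 = 0.0000; r_{23} = q_2·a_3 = -1.4771.
u_3 = a_3 − 0.0000·q_1 + 1.4771·q_2 = (-0.7273, 0.3636, -1.4545, -4.3636).

u_3 = (-0.7273, 0.3636, -1.4545, -4.3636)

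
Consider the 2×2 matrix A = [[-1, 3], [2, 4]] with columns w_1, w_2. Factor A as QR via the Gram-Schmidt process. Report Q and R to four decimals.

w_1 = (-1, 2); ‖w_1‖ = 2.2361, so q_1 = (-0.4472, 0.8944).
q_1·w_2 = (-0.4472)·3 + 0.8944·4 = 2.2361.
u_2 = w_2 − 2.2361·q_1 = (4.0000, 2.0000).
‖u_2‖ = 4.4721, so q_2 = (0.8944, 0.4472).

Q = [[-0.4472, 0.8944], [0.8944, 0.4472]], R = [[2.2361, 2.2361], [0.0000, 4.4721]]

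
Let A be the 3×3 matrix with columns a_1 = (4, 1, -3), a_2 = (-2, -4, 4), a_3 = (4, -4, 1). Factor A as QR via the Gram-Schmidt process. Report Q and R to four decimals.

Q = [[0.7845, 0.4548, 0.4216], [0.1961, -0.8269, 0.5270], [-0.5883, 0.3308, 0.7379]], R = [[5.0990, -4.7068, 1.7650], [0.0000, 3.7210, 5.4575], [0.0000, 0.0000, 0.3162]]

a_1 = (4, 1, -3); ‖a_1‖ = 5.0990, so e_1 = (0.7845, 0.1961, -0.5883).
e_1·a_2 = 0.7845·(-2) + 0.1961·(-4) + (-0.5883)·4 = -4.7068.
u_2 = a_2 + 4.7068·e_1 = (1.6923, -3.0769, 1.2308).
‖u_2‖ = 3.7210, so e_2 = (0.4548, -0.8269, 0.3308).
e_1·a_3 = 0.7845·4 + 0.1961·(-4) + (-0.5883)·1 = 1.7650; e_2·a_3 = 0.4548·4 + (-0.8269)·(-4) + 0.3308·1 = 5.4575.
u_3 = a_3 − 1.7650·e_1 − 5.4575·e_2 = (0.1333, 0.1667, 0.2333).
‖u_3‖ = 0.3162, so e_3 = (0.4216, 0.5270, 0.7379).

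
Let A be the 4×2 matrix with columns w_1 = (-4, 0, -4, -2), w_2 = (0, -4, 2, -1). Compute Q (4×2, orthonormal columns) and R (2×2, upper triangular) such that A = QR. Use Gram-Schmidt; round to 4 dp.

w_1 = (-4, 0, -4, -2); ‖w_1‖ = 6.0000, so q_1 = (-0.6667, 0.0000, -0.6667, -0.3333).
q_1·w_2 = (-0.6667)·0 + 0.0000·(-4) + (-0.6667)·2 + (-0.3333)·(-1) = -1.0000.
u_2 = w_2 + 1.0000·q_1 = (-0.6667, -4.0000, 1.3333, -1.3333).
‖u_2‖ = 4.4721, so q_2 = (-0.1491, -0.8944, 0.2981, -0.2981).

Q = [[-0.6667, -0.1491], [0.0000, -0.8944], [-0.6667, 0.2981], [-0.3333, -0.2981]], R = [[6.0000, -1.0000], [0.0000, 4.4721]]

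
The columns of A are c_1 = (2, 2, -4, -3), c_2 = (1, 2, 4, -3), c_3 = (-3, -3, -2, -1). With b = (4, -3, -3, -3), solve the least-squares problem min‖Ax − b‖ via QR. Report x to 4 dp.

x = (0.7053, -0.0099, 0.2855)

c_1 = (2, 2, -4, -3); ‖c_1‖ = 5.7446, so q_1 = (0.3482, 0.3482, -0.6963, -0.5222).
q_1·c_2 = 0.3482·1 + 0.3482·2 + (-0.6963)·4 + (-0.5222)·(-3) = -0.1741.
u_2 = c_2 + 0.1741·q_1 = (1.0606, 2.0606, 3.8788, -3.0909).
‖u_2‖ = 5.4745, so q_2 = (0.1937, 0.3764, 0.7085, -0.5646).
q_1·c_3 = 0.3482·(-3) + 0.3482·(-3) + (-0.6963)·(-2) + (-0.5222)·(-1) = -0.1741; q_2·c_3 = 0.1937·(-3) + 0.3764·(-3) + 0.7085·(-2) + (-0.5646)·(-1) = -2.5629.
u_3 = c_3 + 0.1741·q_1 + 2.5629·q_2 = (-2.4429, -1.9747, -0.3054, -2.5379).
‖u_3‖ = 4.0499, so q_3 = (-0.6032, -0.4876, -0.0754, -0.6267).
Qᵀb = (4.0038, -0.7860, 1.1562).
Back-substitute: x_3 = 1.1562/4.0499 = 0.2855.
x_2 = (-0.7860 + 2.5629·0.2855)/5.4745 = -0.0099.
x_1 = (4.0038 + 0.1741·(-0.0099) + 0.1741·0.2855)/5.7446 = 0.7053.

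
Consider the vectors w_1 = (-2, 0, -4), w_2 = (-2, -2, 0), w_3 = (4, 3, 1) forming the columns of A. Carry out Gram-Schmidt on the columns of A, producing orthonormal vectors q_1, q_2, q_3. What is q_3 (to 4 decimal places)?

q_3 = (0.6667, -0.6667, -0.3333)

w_1 = (-2, 0, -4); ‖w_1‖ = 4.4721, so q_1 = (-0.4472, 0.0000, -0.8944).
q_1·w_2 = (-0.4472)·(-2) + 0.0000·(-2) + (-0.8944)·0 = 0.8944.
u_2 = w_2 − 0.8944·q_1 = (-1.6000, -2.0000, 0.8000).
‖u_2‖ = 2.6833, so q_2 = (-0.5963, -0.7454, 0.2981).
q_1·w_3 = (-0.4472)·4 + 0.0000·3 + (-0.8944)·1 = -2.6833; q_2·w_3 = (-0.5963)·4 + (-0.7454)·3 + 0.2981·1 = -4.3231.
u_3 = w_3 + 2.6833·q_1 + 4.3231·q_2 = (0.2222, -0.2222, -0.1111).
‖u_3‖ = 0.3333, so q_3 = (0.6667, -0.6667, -0.3333).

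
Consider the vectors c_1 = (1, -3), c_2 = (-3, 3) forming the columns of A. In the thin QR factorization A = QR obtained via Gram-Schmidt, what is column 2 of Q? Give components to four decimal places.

e_1 = c_1/‖c_1‖ = (1, -3)/3.1623 = (0.3162, -0.9487).
r_{12} = e_1·c_2 = -3.7947.
u_2 = c_2 + 3.7947·e_1 = (-1.8000, -0.6000).
‖u_2‖ = 1.8974, so e_2 = (-0.9487, -0.3162).

e_2 = (-0.9487, -0.3162)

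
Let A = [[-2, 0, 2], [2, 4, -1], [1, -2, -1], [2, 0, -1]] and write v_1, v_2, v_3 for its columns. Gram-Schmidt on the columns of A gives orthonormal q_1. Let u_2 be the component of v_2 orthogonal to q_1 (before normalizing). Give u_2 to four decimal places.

u_2 = (0.9231, 3.0769, -2.4615, -0.9231)

q_1 = v_1/‖v_1‖ = (-2, 2, 1, 2)/3.6056 = (-0.5547, 0.5547, 0.2774, 0.5547).
r_{12} = q_1·v_2 = 1.6641.
u_2 = v_2 − 1.6641·q_1 = (0.9231, 3.0769, -2.4615, -0.9231).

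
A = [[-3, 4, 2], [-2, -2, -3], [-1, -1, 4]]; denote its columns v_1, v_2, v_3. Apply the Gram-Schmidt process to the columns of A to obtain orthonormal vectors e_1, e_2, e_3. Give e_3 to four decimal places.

e_3 = (0.0000, -0.4472, 0.8944)

v_1 = (-3, -2, -1); ‖v_1‖ = 3.7417, so e_1 = (-0.8018, -0.5345, -0.2673).
e_1·v_2 = (-0.8018)·4 + (-0.5345)·(-2) + (-0.2673)·(-1) = -1.8708.
u_2 = v_2 + 1.8708·e_1 = (2.5000, -3.0000, -1.5000).
‖u_2‖ = 4.1833, so e_2 = (0.5976, -0.7171, -0.3586).
e_1·v_3 = (-0.8018)·2 + (-0.5345)·(-3) + (-0.2673)·4 = -1.0690; e_2·v_3 = 0.5976·2 + (-0.7171)·(-3) + (-0.3586)·4 = 1.9124.
u_3 = v_3 + 1.0690·e_1 − 1.9124·e_2 = (0.0000, -2.2000, 4.4000).
‖u_3‖ = 4.9193, so e_3 = (0.0000, -0.4472, 0.8944).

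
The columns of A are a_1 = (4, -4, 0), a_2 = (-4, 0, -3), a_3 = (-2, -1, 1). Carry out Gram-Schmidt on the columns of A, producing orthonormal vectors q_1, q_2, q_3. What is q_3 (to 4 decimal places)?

q_1 = a_1/‖a_1‖ = (4, -4, 0)/5.6569 = (0.7071, -0.7071, 0.0000).
r_{12} = q_1·a_2 = -2.8284.
u_2 = a_2 + 2.8284·q_1 = (-2.0000, -2.0000, -3.0000).
‖u_2‖ = 4.1231, so q_2 = (-0.4851, -0.4851, -0.7276).
r_{13} = q_1·a_3 = -0.7071; r_{23} = q_2·a_3 = 0.7276.
u_3 = a_3 + 0.7071·q_1 − 0.7276·q_2 = (-1.1471, -1.1471, 1.5294).
‖u_3‖ = 2.2295, so q_3 = (-0.5145, -0.5145, 0.6860).

q_3 = (-0.5145, -0.5145, 0.6860)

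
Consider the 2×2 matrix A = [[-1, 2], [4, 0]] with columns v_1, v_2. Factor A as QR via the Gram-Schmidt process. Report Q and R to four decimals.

Q = [[-0.2425, 0.9701], [0.9701, 0.2425]], R = [[4.1231, -0.4851], [0.0000, 1.9403]]

v_1 = (-1, 4); ‖v_1‖ = 4.1231, so e_1 = (-0.2425, 0.9701).
e_1·v_2 = (-0.2425)·2 + 0.9701·0 = -0.4851.
u_2 = v_2 + 0.4851·e_1 = (1.8824, 0.4706).
‖u_2‖ = 1.9403, so e_2 = (0.9701, 0.2425).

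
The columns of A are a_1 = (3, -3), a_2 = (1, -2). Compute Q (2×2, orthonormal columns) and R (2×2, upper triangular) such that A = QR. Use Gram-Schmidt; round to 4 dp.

Q = [[0.7071, -0.7071], [-0.7071, -0.7071]], R = [[4.2426, 2.1213], [0.0000, 0.7071]]

a_1 = (3, -3); ‖a_1‖ = 4.2426, so e_1 = (0.7071, -0.7071).
e_1·a_2 = 0.7071·1 + (-0.7071)·(-2) = 2.1213.
u_2 = a_2 − 2.1213·e_1 = (-0.5000, -0.5000).
‖u_2‖ = 0.7071, so e_2 = (-0.7071, -0.7071).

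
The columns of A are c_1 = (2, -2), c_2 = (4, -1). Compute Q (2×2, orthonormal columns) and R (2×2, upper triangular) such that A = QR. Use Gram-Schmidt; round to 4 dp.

Q = [[0.7071, 0.7071], [-0.7071, 0.7071]], R = [[2.8284, 3.5355], [0.0000, 2.1213]]

e_1 = c_1/‖c_1‖ = (2, -2)/2.8284 = (0.7071, -0.7071).
r_{12} = e_1·c_2 = 3.5355.
u_2 = c_2 − 3.5355·e_1 = (1.5000, 1.5000).
‖u_2‖ = 2.1213, so e_2 = (0.7071, 0.7071).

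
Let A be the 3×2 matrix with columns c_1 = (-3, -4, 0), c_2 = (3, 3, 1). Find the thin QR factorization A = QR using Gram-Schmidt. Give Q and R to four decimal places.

Q = [[-0.6000, 0.4116], [-0.8000, -0.3087], [0.0000, 0.8575]], R = [[5.0000, -4.2000], [0.0000, 1.1662]]

c_1 = (-3, -4, 0); ‖c_1‖ = 5.0000, so q_1 = (-0.6000, -0.8000, 0.0000).
q_1·c_2 = (-0.6000)·3 + (-0.8000)·3 + 0.0000·1 = -4.2000.
u_2 = c_2 + 4.2000·q_1 = (0.4800, -0.3600, 1.0000).
‖u_2‖ = 1.1662, so q_2 = (0.4116, -0.3087, 0.8575).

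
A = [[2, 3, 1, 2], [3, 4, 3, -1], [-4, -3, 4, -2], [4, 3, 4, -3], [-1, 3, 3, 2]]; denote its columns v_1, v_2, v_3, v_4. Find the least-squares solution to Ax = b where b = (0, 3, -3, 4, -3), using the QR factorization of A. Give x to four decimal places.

v_1 = (2, 3, -4, 4, -1); ‖v_1‖ = 6.7823, so e_1 = (0.2949, 0.4423, -0.5898, 0.5898, -0.1474).
e_1·v_2 = 0.2949·3 + 0.4423·4 + (-0.5898)·(-3) + 0.5898·3 + (-0.1474)·3 = 5.7502.
u_2 = v_2 − 5.7502·e_1 = (1.3043, 1.4565, 0.3913, -0.3913, 3.8478).
‖u_2‖ = 4.3514, so e_2 = (0.2998, 0.3347, 0.0899, -0.0899, 0.8843).
e_1·v_3 = 0.2949·1 + 0.4423·3 + (-0.5898)·4 + 0.5898·4 + (-0.1474)·3 = 1.1795; e_2·v_3 = 0.2998·1 + 0.3347·3 + 0.0899·4 + (-0.0899)·4 + 0.8843·3 = 3.9567.
u_3 = v_3 − 1.1795·e_1 − 3.9567·e_2 = (-0.5339, 1.1538, 4.3398, 3.6602, -0.3249).
‖u_3‖ = 5.8269, so e_3 = (-0.0916, 0.1980, 0.7448, 0.6281, -0.0558).
e_1·v_4 = 0.2949·2 + 0.4423·(-1) + (-0.5898)·(-2) + 0.5898·(-3) + (-0.1474)·2 = -0.7372; e_2·v_4 = 0.2998·2 + 0.3347·(-1) + 0.0899·(-2) + (-0.0899)·(-3) + 0.8843·2 = 2.1232; e_3·v_4 = (-0.0916)·2 + 0.1980·(-1) + 0.7448·(-2) + 0.6281·(-3) + (-0.0558)·2 = -3.8668.
u_4 = v_4 + 0.7372·e_1 − 2.1232·e_2 + 3.8668·e_3 = (1.2267, -0.6189, 0.2543, 0.0546, -0.2018).
‖u_4‖ = 1.4128, so e_4 = (0.8682, -0.4381, 0.1800, 0.0387, -0.1429).
Qᵀb = (5.8977, -2.2781, 1.0396, -1.2708).
Back-substitute: x_4 = -1.2708/1.4128 = -0.8994.
x_3 = (1.0396 + 3.8668·(-0.8994))/5.8269 = -0.4185.
x_2 = (-2.2781 − 3.9567·(-0.4185) − 2.1232·(-0.8994))/4.3514 = 0.2959.
x_1 = (5.8977 − 5.7502·0.2959 − 1.1795·(-0.4185) + 0.7372·(-0.8994))/6.7823 = 0.5937.

x = (0.5937, 0.2959, -0.4185, -0.8994)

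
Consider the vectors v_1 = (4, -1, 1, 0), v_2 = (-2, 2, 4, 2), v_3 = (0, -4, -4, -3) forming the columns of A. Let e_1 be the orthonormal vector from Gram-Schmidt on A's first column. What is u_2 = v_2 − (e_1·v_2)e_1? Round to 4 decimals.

u_2 = (-0.6667, 1.6667, 4.3333, 2.0000)

v_1 = (4, -1, 1, 0); ‖v_1‖ = 4.2426, so e_1 = (0.9428, -0.2357, 0.2357, 0.0000).
e_1·v_2 = 0.9428·(-2) + (-0.2357)·2 + 0.2357·4 + 0.0000·2 = -1.4142.
u_2 = v_2 + 1.4142·e_1 = (-0.6667, 1.6667, 4.3333, 2.0000).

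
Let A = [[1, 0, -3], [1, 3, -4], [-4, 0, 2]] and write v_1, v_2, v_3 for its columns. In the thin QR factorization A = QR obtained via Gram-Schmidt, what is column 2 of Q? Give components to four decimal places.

q_2 = (-0.0572, 0.9718, 0.2287)

v_1 = (1, 1, -4); ‖v_1‖ = 4.2426, so q_1 = (0.2357, 0.2357, -0.9428).
q_1·v_2 = 0.2357·0 + 0.2357·3 + (-0.9428)·0 = 0.7071.
u_2 = v_2 − 0.7071·q_1 = (-0.1667, 2.8333, 0.6667).
‖u_2‖ = 2.9155, so q_2 = (-0.0572, 0.9718, 0.2287).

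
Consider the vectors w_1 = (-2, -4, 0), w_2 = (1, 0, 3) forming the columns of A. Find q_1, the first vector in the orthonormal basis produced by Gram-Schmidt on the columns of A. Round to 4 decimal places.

q_1 = (-0.4472, -0.8944, 0.0000)

w_1 = (-2, -4, 0); ‖w_1‖ = 4.4721, so q_1 = (-0.4472, -0.8944, 0.0000).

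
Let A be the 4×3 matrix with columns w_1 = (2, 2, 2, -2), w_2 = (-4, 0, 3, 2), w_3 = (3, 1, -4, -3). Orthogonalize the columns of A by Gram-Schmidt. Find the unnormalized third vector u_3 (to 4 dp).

w_1 = (2, 2, 2, -2); ‖w_1‖ = 4.0000, so e_1 = (0.5000, 0.5000, 0.5000, -0.5000).
e_1·w_2 = 0.5000·(-4) + 0.5000·0 + 0.5000·3 + (-0.5000)·2 = -1.5000.
u_2 = w_2 + 1.5000·e_1 = (-3.2500, 0.7500, 3.7500, 1.2500).
‖u_2‖ = 5.1720, so e_2 = (-0.6284, 0.1450, 0.7251, 0.2417).
e_1·w_3 = 0.5000·3 + 0.5000·1 + 0.5000·(-4) + (-0.5000)·(-3) = 1.5000; e_2·w_3 = (-0.6284)·3 + 0.1450·1 + 0.7251·(-4) + 0.2417·(-3) = -5.3654.
u_3 = w_3 − 1.5000·e_1 + 5.3654·e_2 = (-1.1215, 1.0280, -0.8598, -0.9533).

u_3 = (-1.1215, 1.0280, -0.8598, -0.9533)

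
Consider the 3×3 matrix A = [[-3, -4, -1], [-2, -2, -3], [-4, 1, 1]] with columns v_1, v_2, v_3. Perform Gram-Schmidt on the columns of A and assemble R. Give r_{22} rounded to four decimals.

v_1 = (-3, -2, -4); ‖v_1‖ = 5.3852, so e_1 = (-0.5571, -0.3714, -0.7428).
e_1·v_2 = (-0.5571)·(-4) + (-0.3714)·(-2) + (-0.7428)·1 = 2.2283.
u_2 = v_2 − 2.2283·e_1 = (-2.7586, -1.1724, 2.6552).
r_{22} = ‖u_2‖ = 4.0043.

r_{22} = 4.0043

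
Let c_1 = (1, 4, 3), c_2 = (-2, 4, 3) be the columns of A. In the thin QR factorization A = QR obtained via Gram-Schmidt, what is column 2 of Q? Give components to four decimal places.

e_1 = c_1/‖c_1‖ = (1, 4, 3)/5.0990 = (0.1961, 0.7845, 0.5883).
r_{12} = e_1·c_2 = 4.5107.
u_2 = c_2 − 4.5107·e_1 = (-2.8846, 0.4615, 0.3462).
‖u_2‖ = 2.9417, so e_2 = (-0.9806, 0.1569, 0.1177).

e_2 = (-0.9806, 0.1569, 0.1177)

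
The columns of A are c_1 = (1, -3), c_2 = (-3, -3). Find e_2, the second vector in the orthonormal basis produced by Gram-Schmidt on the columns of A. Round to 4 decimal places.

c_1 = (1, -3); ‖c_1‖ = 3.1623, so e_1 = (0.3162, -0.9487).
e_1·c_2 = 0.3162·(-3) + (-0.9487)·(-3) = 1.8974.
u_2 = c_2 − 1.8974·e_1 = (-3.6000, -1.2000).
‖u_2‖ = 3.7947, so e_2 = (-0.9487, -0.3162).

e_2 = (-0.9487, -0.3162)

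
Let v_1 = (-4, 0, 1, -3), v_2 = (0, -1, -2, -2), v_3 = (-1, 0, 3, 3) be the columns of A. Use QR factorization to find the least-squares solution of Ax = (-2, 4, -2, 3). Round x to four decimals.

x = (0.1462, -2.2816, -1.1625)

v_1 = (-4, 0, 1, -3); ‖v_1‖ = 5.0990, so q_1 = (-0.7845, 0.0000, 0.1961, -0.5883).
q_1·v_2 = (-0.7845)·0 + 0.0000·(-1) + 0.1961·(-2) + (-0.5883)·(-2) = 0.7845.
u_2 = v_2 − 0.7845·q_1 = (0.6154, -1.0000, -2.1538, -1.5385).
‖u_2‖ = 2.8956, so q_2 = (0.2125, -0.3453, -0.7438, -0.5313).
q_1·v_3 = (-0.7845)·(-1) + 0.0000·0 + 0.1961·3 + (-0.5883)·3 = -0.3922; q_2·v_3 = 0.2125·(-1) + (-0.3453)·0 + (-0.7438)·3 + (-0.5313)·3 = -4.0379.
u_3 = v_3 + 0.3922·q_1 + 4.0379·q_2 = (-0.4495, -1.3945, 0.0734, 0.6239).
‖u_3‖ = 1.5941, so q_3 = (-0.2820, -0.8748, 0.0460, 0.3913).
Qᵀb = (-0.5883, -1.9127, -1.8531).
Back-substitute: x_3 = -1.8531/1.5941 = -1.1625.
x_2 = (-1.9127 + 4.0379·(-1.1625))/2.8956 = -2.2816.
x_1 = (-0.5883 − 0.7845·(-2.2816) + 0.3922·(-1.1625))/5.0990 = 0.1462.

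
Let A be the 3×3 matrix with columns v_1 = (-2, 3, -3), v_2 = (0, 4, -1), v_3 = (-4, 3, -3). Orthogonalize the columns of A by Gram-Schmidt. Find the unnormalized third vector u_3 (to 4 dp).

q_1 = v_1/‖v_1‖ = (-2, 3, -3)/4.6904 = (-0.4264, 0.6396, -0.6396).
r_{12} = q_1·v_2 = 3.1980.
u_2 = v_2 − 3.1980·q_1 = (1.3636, 1.9545, 1.0455).
‖u_2‖ = 2.6024, so q_2 = (0.5240, 0.7510, 0.4017).
r_{13} = q_1·v_3 = 5.5432; r_{23} = q_2·v_3 = -1.0480.
u_3 = v_3 − 5.5432·q_1 + 1.0480·q_2 = (-1.0872, 0.2416, 0.9664).

u_3 = (-1.0872, 0.2416, 0.9664)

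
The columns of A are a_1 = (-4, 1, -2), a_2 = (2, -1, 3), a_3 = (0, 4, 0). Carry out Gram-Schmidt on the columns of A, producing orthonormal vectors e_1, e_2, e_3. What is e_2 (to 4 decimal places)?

e_2 = (-0.4729, -0.1576, 0.8669)

e_1 = a_1/‖a_1‖ = (-4, 1, -2)/4.5826 = (-0.8729, 0.2182, -0.4364).
r_{12} = e_1·a_2 = -3.2733.
u_2 = a_2 + 3.2733·e_1 = (-0.8571, -0.2857, 1.5714).
‖u_2‖ = 1.8127, so e_2 = (-0.4729, -0.1576, 0.8669).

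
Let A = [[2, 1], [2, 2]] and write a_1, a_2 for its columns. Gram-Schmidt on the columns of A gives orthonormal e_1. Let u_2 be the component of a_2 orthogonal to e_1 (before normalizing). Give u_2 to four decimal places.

a_1 = (2, 2); ‖a_1‖ = 2.8284, so e_1 = (0.7071, 0.7071).
e_1·a_2 = 0.7071·1 + 0.7071·2 = 2.1213.
u_2 = a_2 − 2.1213·e_1 = (-0.5000, 0.5000).

u_2 = (-0.5000, 0.5000)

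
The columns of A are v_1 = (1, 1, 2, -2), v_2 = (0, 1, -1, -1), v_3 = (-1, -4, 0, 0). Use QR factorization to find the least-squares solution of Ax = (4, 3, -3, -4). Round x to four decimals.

x = (0.5671, 3.0772, -0.0503)

v_1 = (1, 1, 2, -2); ‖v_1‖ = 3.1623, so q_1 = (0.3162, 0.3162, 0.6325, -0.6325).
q_1·v_2 = 0.3162·0 + 0.3162·1 + 0.6325·(-1) + (-0.6325)·(-1) = 0.3162.
u_2 = v_2 − 0.3162·q_1 = (-0.1000, 0.9000, -1.2000, -0.8000).
‖u_2‖ = 1.7029, so q_2 = (-0.0587, 0.5285, -0.7047, -0.4698).
q_1·v_3 = 0.3162·(-1) + 0.3162·(-4) + 0.6325·0 + (-0.6325)·0 = -1.5811; q_2·v_3 = (-0.0587)·(-1) + 0.5285·(-4) + (-0.7047)·0 + (-0.4698)·0 = -2.0553.
u_3 = v_3 + 1.5811·q_1 + 2.0553·q_2 = (-0.6207, -2.4138, -0.4483, -1.9655).
‖u_3‖ = 3.2056, so q_3 = (-0.1936, -0.7530, -0.1398, -0.6132).
Qᵀb = (2.8460, 5.3437, -0.1614).
Back-substitute: x_3 = -0.1614/3.2056 = -0.0503.
x_2 = (5.3437 + 2.0553·(-0.0503))/1.7029 = 3.0772.
x_1 = (2.8460 − 0.3162·3.0772 + 1.5811·(-0.0503))/3.1623 = 0.5671.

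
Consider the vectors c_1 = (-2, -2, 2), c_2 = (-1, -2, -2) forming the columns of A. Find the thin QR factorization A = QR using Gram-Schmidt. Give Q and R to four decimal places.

Q = [[-0.5774, -0.2265], [-0.5774, -0.5661], [0.5774, -0.7926]], R = [[3.4641, 0.5774], [0.0000, 2.9439]]

c_1 = (-2, -2, 2); ‖c_1‖ = 3.4641, so q_1 = (-0.5774, -0.5774, 0.5774).
q_1·c_2 = (-0.5774)·(-1) + (-0.5774)·(-2) + 0.5774·(-2) = 0.5774.
u_2 = c_2 − 0.5774·q_1 = (-0.6667, -1.6667, -2.3333).
‖u_2‖ = 2.9439, so q_2 = (-0.2265, -0.5661, -0.7926).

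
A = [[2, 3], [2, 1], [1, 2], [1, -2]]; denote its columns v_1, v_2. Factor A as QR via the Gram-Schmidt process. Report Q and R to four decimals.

Q = [[0.6325, 0.4111], [0.6325, -0.1762], [0.3162, 0.3523], [0.3162, -0.8221]], R = [[3.1623, 2.5298], [0.0000, 3.4059]]

e_1 = v_1/‖v_1‖ = (2, 2, 1, 1)/3.1623 = (0.6325, 0.6325, 0.3162, 0.3162).
r_{12} = e_1·v_2 = 2.5298.
u_2 = v_2 − 2.5298·e_1 = (1.4000, -0.6000, 1.2000, -2.8000).
‖u_2‖ = 3.4059, so e_2 = (0.4111, -0.1762, 0.3523, -0.8221).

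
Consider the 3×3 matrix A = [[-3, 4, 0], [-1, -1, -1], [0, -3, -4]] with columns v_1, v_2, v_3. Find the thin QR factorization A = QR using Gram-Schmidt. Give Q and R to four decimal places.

Q = [[-0.9487, 0.1878, -0.2545], [-0.3162, -0.5633, 0.7634], [0.0000, -0.8047, -0.5937]], R = [[3.1623, -3.4785, 0.3162], [0.0000, 3.7283, 3.7819], [0.0000, 0.0000, 1.6116]]

v_1 = (-3, -1, 0); ‖v_1‖ = 3.1623, so q_1 = (-0.9487, -0.3162, 0.0000).
q_1·v_2 = (-0.9487)·4 + (-0.3162)·(-1) + 0.0000·(-3) = -3.4785.
u_2 = v_2 + 3.4785·q_1 = (0.7000, -2.1000, -3.0000).
‖u_2‖ = 3.7283, so q_2 = (0.1878, -0.5633, -0.8047).
q_1·v_3 = (-0.9487)·0 + (-0.3162)·(-1) + 0.0000·(-4) = 0.3162; q_2·v_3 = 0.1878·0 + (-0.5633)·(-1) + (-0.8047)·(-4) = 3.7819.
u_3 = v_3 − 0.3162·q_1 − 3.7819·q_2 = (-0.4101, 1.2302, -0.9568).
‖u_3‖ = 1.6116, so q_3 = (-0.2545, 0.7634, -0.5937).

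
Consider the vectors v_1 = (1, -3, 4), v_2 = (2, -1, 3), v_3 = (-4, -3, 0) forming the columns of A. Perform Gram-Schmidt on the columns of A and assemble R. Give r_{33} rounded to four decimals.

q_1 = v_1/‖v_1‖ = (1, -3, 4)/5.0990 = (0.1961, -0.5883, 0.7845).
r_{12} = q_1·v_2 = 3.3340.
u_2 = v_2 − 3.3340·q_1 = (1.3462, 0.9615, 0.3846).
‖u_2‖ = 1.6984, so q_2 = (0.7926, 0.5661, 0.2265).
r_{13} = q_1·v_3 = 0.9806; r_{23} = q_2·v_3 = -4.8688.
u_3 = v_3 − 0.9806·q_1 + 4.8688·q_2 = (-0.3333, 0.3333, 0.3333).
r_{33} = ‖u_3‖ = 0.5774.

r_{33} = 0.5774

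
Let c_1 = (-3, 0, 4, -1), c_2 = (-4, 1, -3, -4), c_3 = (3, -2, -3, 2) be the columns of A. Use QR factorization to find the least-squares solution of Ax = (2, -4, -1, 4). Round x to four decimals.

x = (1.3453, -0.0679, 2.1177)

q_1 = c_1/‖c_1‖ = (-3, 0, 4, -1)/5.0990 = (-0.5883, 0.0000, 0.7845, -0.1961).
r_{12} = q_1·c_2 = 0.7845.
u_2 = c_2 − 0.7845·q_1 = (-3.5385, 1.0000, -3.6154, -3.8462).
‖u_2‖ = 6.4331, so q_2 = (-0.5500, 0.1554, -0.5620, -0.5979).
r_{13} = q_1·c_3 = -4.5107; r_{23} = q_2·c_3 = -1.4708.
u_3 = c_3 + 4.5107·q_1 + 1.4708·q_2 = (-0.4628, -1.7714, -0.2881, 0.2361).
‖u_3‖ = 1.8683, so q_3 = (-0.2477, -0.9481, -0.1542, 0.1263).
Qᵀb = (-2.7456, -3.5514, 3.9566).
Back-substitute: x_3 = 3.9566/1.8683 = 2.1177.
x_2 = (-3.5514 + 1.4708·2.1177)/6.4331 = -0.0679.
x_1 = (-2.7456 − 0.7845·(-0.0679) + 4.5107·2.1177)/5.0990 = 1.3453.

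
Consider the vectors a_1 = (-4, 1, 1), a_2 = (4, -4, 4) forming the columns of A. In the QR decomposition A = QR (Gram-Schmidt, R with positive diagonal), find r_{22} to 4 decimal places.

e_1 = a_1/‖a_1‖ = (-4, 1, 1)/4.2426 = (-0.9428, 0.2357, 0.2357).
r_{12} = e_1·a_2 = -3.7712.
u_2 = a_2 + 3.7712·e_1 = (0.4444, -3.1111, 4.8889).
r_{22} = ‖u_2‖ = 5.8119.

r_{22} = 5.8119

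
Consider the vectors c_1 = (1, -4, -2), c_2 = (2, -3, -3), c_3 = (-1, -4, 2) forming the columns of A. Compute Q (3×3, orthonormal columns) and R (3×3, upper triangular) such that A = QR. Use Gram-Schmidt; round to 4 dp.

e_1 = c_1/‖c_1‖ = (1, -4, -2)/4.5826 = (0.2182, -0.8729, -0.4364).
r_{12} = e_1·c_2 = 4.3644.
u_2 = c_2 − 4.3644·e_1 = (1.0476, 0.8095, -1.0952).
‖u_2‖ = 1.7182, so e_2 = (0.6097, 0.4711, -0.6374).
r_{13} = e_1·c_3 = 2.4004; r_{23} = e_2·c_3 = -3.7691.
u_3 = c_3 − 2.4004·e_1 + 3.7691·e_2 = (0.7742, -0.1290, 0.6452).
‖u_3‖ = 1.0160, so e_3 = (0.7620, -0.1270, 0.6350).

Q = [[0.2182, 0.6097, 0.7620], [-0.8729, 0.4711, -0.1270], [-0.4364, -0.6374, 0.6350]], R = [[4.5826, 4.3644, 2.4004], [0.0000, 1.7182, -3.7691], [0.0000, 0.0000, 1.0160]]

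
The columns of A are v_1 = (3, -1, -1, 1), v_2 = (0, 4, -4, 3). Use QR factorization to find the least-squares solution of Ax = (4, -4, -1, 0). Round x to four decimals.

x = (1.5176, -0.4037)

v_1 = (3, -1, -1, 1); ‖v_1‖ = 3.4641, so q_1 = (0.8660, -0.2887, -0.2887, 0.2887).
q_1·v_2 = 0.8660·0 + (-0.2887)·4 + (-0.2887)·(-4) + 0.2887·3 = 0.8660.
u_2 = v_2 − 0.8660·q_1 = (-0.7500, 4.2500, -3.7500, 2.7500).
‖u_2‖ = 6.3443, so q_2 = (-0.1182, 0.6699, -0.5911, 0.4335).
Qᵀb = (4.9075, -2.5614).
Back-substitute: x_2 = -2.5614/6.3443 = -0.4037.
x_1 = (4.9075 − 0.8660·(-0.4037))/3.4641 = 1.5176.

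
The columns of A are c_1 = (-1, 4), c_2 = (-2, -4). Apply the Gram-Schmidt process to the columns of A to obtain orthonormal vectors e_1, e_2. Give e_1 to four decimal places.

c_1 = (-1, 4); ‖c_1‖ = 4.1231, so e_1 = (-0.2425, 0.9701).

e_1 = (-0.2425, 0.9701)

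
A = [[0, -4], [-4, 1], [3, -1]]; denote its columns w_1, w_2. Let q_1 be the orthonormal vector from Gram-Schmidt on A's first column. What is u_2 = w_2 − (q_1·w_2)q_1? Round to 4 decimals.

w_1 = (0, -4, 3); ‖w_1‖ = 5.0000, so q_1 = (0.0000, -0.8000, 0.6000).
q_1·w_2 = 0.0000·(-4) + (-0.8000)·1 + 0.6000·(-1) = -1.4000.
u_2 = w_2 + 1.4000·q_1 = (-4.0000, -0.1200, -0.1600).

u_2 = (-4.0000, -0.1200, -0.1600)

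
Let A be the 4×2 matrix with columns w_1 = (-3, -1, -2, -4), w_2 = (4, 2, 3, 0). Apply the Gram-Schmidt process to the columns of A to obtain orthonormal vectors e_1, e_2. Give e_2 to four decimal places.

e_1 = w_1/‖w_1‖ = (-3, -1, -2, -4)/5.4772 = (-0.5477, -0.1826, -0.3651, -0.7303).
r_{12} = e_1·w_2 = -3.6515.
u_2 = w_2 + 3.6515·e_1 = (2.0000, 1.3333, 1.6667, -2.6667).
‖u_2‖ = 3.9581, so e_2 = (0.5053, 0.3369, 0.4211, -0.6737).

e_2 = (0.5053, 0.3369, 0.4211, -0.6737)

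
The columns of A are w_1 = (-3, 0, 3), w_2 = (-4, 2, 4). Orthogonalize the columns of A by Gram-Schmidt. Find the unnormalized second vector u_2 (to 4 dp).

q_1 = w_1/‖w_1‖ = (-3, 0, 3)/4.2426 = (-0.7071, 0.0000, 0.7071).
r_{12} = q_1·w_2 = 5.6569.
u_2 = w_2 − 5.6569·q_1 = (0.0000, 2.0000, 0.0000).

u_2 = (0.0000, 2.0000, 0.0000)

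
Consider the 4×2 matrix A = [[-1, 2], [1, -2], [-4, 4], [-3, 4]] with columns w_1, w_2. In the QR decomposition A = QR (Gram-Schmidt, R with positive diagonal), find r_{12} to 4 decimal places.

r_{12} = -6.1584

w_1 = (-1, 1, -4, -3); ‖w_1‖ = 5.1962, so q_1 = (-0.1925, 0.1925, -0.7698, -0.5774).
r_{12} = q_1·w_2 = -6.1584.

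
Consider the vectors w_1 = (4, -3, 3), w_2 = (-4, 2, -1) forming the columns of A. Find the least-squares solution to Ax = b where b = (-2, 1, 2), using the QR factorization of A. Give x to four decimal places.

e_1 = w_1/‖w_1‖ = (4, -3, 3)/5.8310 = (0.6860, -0.5145, 0.5145).
r_{12} = e_1·w_2 = -4.2875.
u_2 = w_2 + 4.2875·e_1 = (-1.0588, -0.2059, 1.2059).
‖u_2‖ = 1.6179, so e_2 = (-0.6544, -0.1273, 0.7453).
Qᵀb = (-0.8575, 2.6723).
Back-substitute: x_2 = 2.6723/1.6179 = 1.6517.
x_1 = (-0.8575 + 4.2875·1.6517)/5.8310 = 1.0674.

x = (1.0674, 1.6517)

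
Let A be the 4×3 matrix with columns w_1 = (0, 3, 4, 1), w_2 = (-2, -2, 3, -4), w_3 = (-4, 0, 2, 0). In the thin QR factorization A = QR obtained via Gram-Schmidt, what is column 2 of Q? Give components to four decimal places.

w_1 = (0, 3, 4, 1); ‖w_1‖ = 5.0990, so q_1 = (0.0000, 0.5883, 0.7845, 0.1961).
q_1·w_2 = 0.0000·(-2) + 0.5883·(-2) + 0.7845·3 + 0.1961·(-4) = 0.3922.
u_2 = w_2 − 0.3922·q_1 = (-2.0000, -2.2308, 2.6923, -4.0769).
‖u_2‖ = 5.7312, so q_2 = (-0.3490, -0.3892, 0.4698, -0.7114).

q_2 = (-0.3490, -0.3892, 0.4698, -0.7114)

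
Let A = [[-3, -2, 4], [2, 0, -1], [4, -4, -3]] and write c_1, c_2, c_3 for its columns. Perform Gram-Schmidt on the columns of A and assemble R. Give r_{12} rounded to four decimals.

r_{12} = -1.8570

q_1 = c_1/‖c_1‖ = (-3, 2, 4)/5.3852 = (-0.5571, 0.3714, 0.7428).
r_{12} = q_1·c_2 = -1.8570.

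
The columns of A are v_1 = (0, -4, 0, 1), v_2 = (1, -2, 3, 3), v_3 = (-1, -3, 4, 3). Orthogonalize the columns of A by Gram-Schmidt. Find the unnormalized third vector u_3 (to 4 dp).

v_1 = (0, -4, 0, 1); ‖v_1‖ = 4.1231, so q_1 = (0.0000, -0.9701, 0.0000, 0.2425).
q_1·v_2 = 0.0000·1 + (-0.9701)·(-2) + 0.0000·3 + 0.2425·3 = 2.6679.
u_2 = v_2 − 2.6679·q_1 = (1.0000, 0.5882, 3.0000, 2.3529).
‖u_2‖ = 3.9853, so q_2 = (0.2509, 0.1476, 0.7528, 0.5904).
q_1·v_3 = 0.0000·(-1) + (-0.9701)·(-3) + 0.0000·4 + 0.2425·3 = 3.6380; q_2·v_3 = 0.2509·(-1) + 0.1476·(-3) + 0.7528·4 + 0.5904·3 = 4.0886.
u_3 = v_3 − 3.6380·q_1 − 4.0886·q_2 = (-2.0259, -0.0741, 0.9222, -0.2963).

u_3 = (-2.0259, -0.0741, 0.9222, -0.2963)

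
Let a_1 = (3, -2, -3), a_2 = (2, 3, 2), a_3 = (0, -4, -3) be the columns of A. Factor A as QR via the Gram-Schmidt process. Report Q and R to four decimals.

Q = [[0.6396, 0.7190, 0.2720], [-0.4264, 0.6262, -0.6527], [-0.6396, 0.3015, 0.7071]], R = [[4.6904, -1.2792, 3.6244], [0.0000, 3.9196, -3.4094], [0.0000, 0.0000, 0.4895]]

a_1 = (3, -2, -3); ‖a_1‖ = 4.6904, so e_1 = (0.6396, -0.4264, -0.6396).
e_1·a_2 = 0.6396·2 + (-0.4264)·3 + (-0.6396)·2 = -1.2792.
u_2 = a_2 + 1.2792·e_1 = (2.8182, 2.4545, 1.1818).
‖u_2‖ = 3.9196, so e_2 = (0.7190, 0.6262, 0.3015).
e_1·a_3 = 0.6396·0 + (-0.4264)·(-4) + (-0.6396)·(-3) = 3.6244; e_2·a_3 = 0.7190·0 + 0.6262·(-4) + 0.3015·(-3) = -3.4094.
u_3 = a_3 − 3.6244·e_1 + 3.4094·e_2 = (0.1331, -0.3195, 0.3462).
‖u_3‖ = 0.4895, so e_3 = (0.2720, -0.6527, 0.7071).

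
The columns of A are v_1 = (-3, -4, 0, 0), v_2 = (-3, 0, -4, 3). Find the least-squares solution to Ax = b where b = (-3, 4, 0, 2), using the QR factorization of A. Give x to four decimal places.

e_1 = v_1/‖v_1‖ = (-3, -4, 0, 0)/5.0000 = (-0.6000, -0.8000, 0.0000, 0.0000).
r_{12} = e_1·v_2 = 1.8000.
u_2 = v_2 − 1.8000·e_1 = (-1.9200, 1.4400, -4.0000, 3.0000).
‖u_2‖ = 5.5462, so e_2 = (-0.3462, 0.2596, -0.7212, 0.5409).
Qᵀb = (-1.4000, 3.1589).
Back-substitute: x_2 = 3.1589/5.5462 = 0.5696.
x_1 = (-1.4000 − 1.8000·0.5696)/5.0000 = -0.4850.

x = (-0.4850, 0.5696)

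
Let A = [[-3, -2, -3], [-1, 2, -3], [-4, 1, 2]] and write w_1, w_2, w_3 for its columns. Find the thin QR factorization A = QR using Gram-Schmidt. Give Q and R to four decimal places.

Q = [[-0.5883, -0.6667, -0.4576], [-0.1961, 0.6667, -0.7191], [-0.7845, 0.3333, 0.5230]], R = [[5.0990, 0.0000, 0.7845], [0.0000, 3.0000, 0.6667], [0.0000, 0.0000, 4.5760]]

w_1 = (-3, -1, -4); ‖w_1‖ = 5.0990, so q_1 = (-0.5883, -0.1961, -0.7845).
q_1·w_2 = (-0.5883)·(-2) + (-0.1961)·2 + (-0.7845)·1 = 0.0000.
u_2 = w_2 + 0.0000·q_1 = (-2.0000, 2.0000, 1.0000).
‖u_2‖ = 3.0000, so q_2 = (-0.6667, 0.6667, 0.3333).
q_1·w_3 = (-0.5883)·(-3) + (-0.1961)·(-3) + (-0.7845)·2 = 0.7845; q_2·w_3 = (-0.6667)·(-3) + 0.6667·(-3) + 0.3333·2 = 0.6667.
u_3 = w_3 − 0.7845·q_1 − 0.6667·q_2 = (-2.0940, -3.2906, 2.3932).
‖u_3‖ = 4.5760, so q_3 = (-0.4576, -0.7191, 0.5230).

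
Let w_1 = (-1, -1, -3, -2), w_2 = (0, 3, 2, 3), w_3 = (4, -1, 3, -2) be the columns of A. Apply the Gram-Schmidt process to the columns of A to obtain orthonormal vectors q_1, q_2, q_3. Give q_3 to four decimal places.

w_1 = (-1, -1, -3, -2); ‖w_1‖ = 3.8730, so q_1 = (-0.2582, -0.2582, -0.7746, -0.5164).
q_1·w_2 = (-0.2582)·0 + (-0.2582)·3 + (-0.7746)·2 + (-0.5164)·3 = -3.8730.
u_2 = w_2 + 3.8730·q_1 = (-1.0000, 2.0000, -1.0000, 1.0000).
‖u_2‖ = 2.6458, so q_2 = (-0.3780, 0.7559, -0.3780, 0.3780).
q_1·w_3 = (-0.2582)·4 + (-0.2582)·(-1) + (-0.7746)·3 + (-0.5164)·(-2) = -2.0656; q_2·w_3 = (-0.3780)·4 + 0.7559·(-1) + (-0.3780)·3 + 0.3780·(-2) = -4.1576.
u_3 = w_3 + 2.0656·q_1 + 4.1576·q_2 = (1.8952, 1.6095, -0.1714, -1.4952).
‖u_3‖ = 2.9065, so q_3 = (0.6521, 0.5538, -0.0590, -0.5145).

q_3 = (0.6521, 0.5538, -0.0590, -0.5145)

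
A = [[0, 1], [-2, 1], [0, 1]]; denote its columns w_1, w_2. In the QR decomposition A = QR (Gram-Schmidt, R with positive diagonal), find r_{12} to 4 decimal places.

r_{12} = -1.0000

w_1 = (0, -2, 0); ‖w_1‖ = 2.0000, so e_1 = (0.0000, -1.0000, 0.0000).
r_{12} = e_1·w_2 = -1.0000.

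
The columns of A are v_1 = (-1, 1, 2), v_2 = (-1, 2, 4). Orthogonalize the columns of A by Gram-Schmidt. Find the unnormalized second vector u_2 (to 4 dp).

u_2 = (0.8333, 0.1667, 0.3333)

v_1 = (-1, 1, 2); ‖v_1‖ = 2.4495, so q_1 = (-0.4082, 0.4082, 0.8165).
q_1·v_2 = (-0.4082)·(-1) + 0.4082·2 + 0.8165·4 = 4.4907.
u_2 = v_2 − 4.4907·q_1 = (0.8333, 0.1667, 0.3333).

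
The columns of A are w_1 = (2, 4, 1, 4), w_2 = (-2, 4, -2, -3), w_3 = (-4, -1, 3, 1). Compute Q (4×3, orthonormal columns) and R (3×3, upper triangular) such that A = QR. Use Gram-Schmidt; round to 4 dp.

w_1 = (2, 4, 1, 4); ‖w_1‖ = 6.0828, so e_1 = (0.3288, 0.6576, 0.1644, 0.6576).
e_1·w_2 = 0.3288·(-2) + 0.6576·4 + 0.1644·(-2) + 0.6576·(-3) = -0.3288.
u_2 = w_2 + 0.3288·e_1 = (-1.8919, 4.2162, -1.9459, -2.7838).
‖u_2‖ = 5.7351, so e_2 = (-0.3299, 0.7352, -0.3393, -0.4854).
e_1·w_3 = 0.3288·(-4) + 0.6576·(-1) + 0.1644·3 + 0.6576·1 = -0.8220; e_2·w_3 = (-0.3299)·(-4) + 0.7352·(-1) + (-0.3393)·3 + (-0.4854)·1 = -0.9189.
u_3 = w_3 + 0.8220·e_1 + 0.9189·e_2 = (-4.0329, 0.2161, 2.8233, 1.0945).
‖u_3‖ = 5.0478, so e_3 = (-0.7989, 0.0428, 0.5593, 0.2168).

Q = [[0.3288, -0.3299, -0.7989], [0.6576, 0.7352, 0.0428], [0.1644, -0.3393, 0.5593], [0.6576, -0.4854, 0.2168]], R = [[6.0828, -0.3288, -0.8220], [0.0000, 5.7351, -0.9189], [0.0000, 0.0000, 5.0478]]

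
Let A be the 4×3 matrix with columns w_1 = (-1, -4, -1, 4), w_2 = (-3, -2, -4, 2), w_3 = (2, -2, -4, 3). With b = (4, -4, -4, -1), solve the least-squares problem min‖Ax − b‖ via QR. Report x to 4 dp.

w_1 = (-1, -4, -1, 4); ‖w_1‖ = 5.8310, so q_1 = (-0.1715, -0.6860, -0.1715, 0.6860).
q_1·w_2 = (-0.1715)·(-3) + (-0.6860)·(-2) + (-0.1715)·(-4) + 0.6860·2 = 3.9445.
u_2 = w_2 − 3.9445·q_1 = (-2.3235, 0.7059, -3.3235, -0.7059).
‖u_2‖ = 4.1763, so q_2 = (-0.5564, 0.1690, -0.7958, -0.1690).
q_1·w_3 = (-0.1715)·2 + (-0.6860)·(-2) + (-0.1715)·(-4) + 0.6860·3 = 3.7730; q_2·w_3 = (-0.5564)·2 + 0.1690·(-2) + (-0.7958)·(-4) + (-0.1690)·3 = 1.2254.
u_3 = w_3 − 3.7730·q_1 − 1.2254·q_2 = (3.3288, 0.3811, -2.3777, 0.6189).
‖u_3‖ = 4.1549, so q_3 = (0.8012, 0.0917, -0.5723, 0.1490).
Qᵀb = (2.0580, 0.4507, 4.9780).
Back-substitute: x_3 = 4.9780/4.1549 = 1.1981.
x_2 = (0.4507 − 1.2254·1.1981)/4.1763 = -0.2436.
x_1 = (2.0580 − 3.9445·(-0.2436) − 3.7730·1.1981)/5.8310 = -0.2575.

x = (-0.2575, -0.2436, 1.1981)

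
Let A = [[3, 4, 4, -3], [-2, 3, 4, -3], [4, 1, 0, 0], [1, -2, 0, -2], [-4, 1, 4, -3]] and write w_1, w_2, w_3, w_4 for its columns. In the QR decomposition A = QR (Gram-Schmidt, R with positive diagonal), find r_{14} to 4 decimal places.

w_1 = (3, -2, 4, 1, -4); ‖w_1‖ = 6.7823, so q_1 = (0.4423, -0.2949, 0.5898, 0.1474, -0.5898).
r_{14} = q_1·w_4 = 1.0321.

r_{14} = 1.0321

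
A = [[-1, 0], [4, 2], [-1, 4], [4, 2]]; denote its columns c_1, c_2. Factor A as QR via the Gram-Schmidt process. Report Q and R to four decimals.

c_1 = (-1, 4, -1, 4); ‖c_1‖ = 5.8310, so q_1 = (-0.1715, 0.6860, -0.1715, 0.6860).
q_1·c_2 = (-0.1715)·0 + 0.6860·2 + (-0.1715)·4 + 0.6860·2 = 2.0580.
u_2 = c_2 − 2.0580·q_1 = (0.3529, 0.5882, 4.3529, 0.5882).
‖u_2‖ = 4.4458, so q_2 = (0.0794, 0.1323, 0.9791, 0.1323).

Q = [[-0.1715, 0.0794], [0.6860, 0.1323], [-0.1715, 0.9791], [0.6860, 0.1323]], R = [[5.8310, 2.0580], [0.0000, 4.4458]]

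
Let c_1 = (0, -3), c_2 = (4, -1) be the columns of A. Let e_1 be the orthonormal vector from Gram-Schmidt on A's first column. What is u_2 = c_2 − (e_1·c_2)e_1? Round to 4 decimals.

u_2 = (4.0000, 0.0000)

c_1 = (0, -3); ‖c_1‖ = 3.0000, so e_1 = (0.0000, -1.0000).
e_1·c_2 = 0.0000·4 + (-1.0000)·(-1) = 1.0000.
u_2 = c_2 − 1.0000·e_1 = (4.0000, 0.0000).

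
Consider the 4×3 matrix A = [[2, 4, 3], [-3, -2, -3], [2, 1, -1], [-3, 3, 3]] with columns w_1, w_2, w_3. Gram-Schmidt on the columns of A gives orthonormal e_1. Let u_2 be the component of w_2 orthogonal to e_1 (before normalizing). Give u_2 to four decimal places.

e_1 = w_1/‖w_1‖ = (2, -3, 2, -3)/5.0990 = (0.3922, -0.5883, 0.3922, -0.5883).
r_{12} = e_1·w_2 = 1.3728.
u_2 = w_2 − 1.3728·e_1 = (3.4615, -1.1923, 0.4615, 3.8077).

u_2 = (3.4615, -1.1923, 0.4615, 3.8077)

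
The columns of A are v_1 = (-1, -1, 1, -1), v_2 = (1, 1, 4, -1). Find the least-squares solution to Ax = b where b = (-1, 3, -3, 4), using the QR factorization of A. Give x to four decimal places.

v_1 = (-1, -1, 1, -1); ‖v_1‖ = 2.0000, so q_1 = (-0.5000, -0.5000, 0.5000, -0.5000).
q_1·v_2 = (-0.5000)·1 + (-0.5000)·1 + 0.5000·4 + (-0.5000)·(-1) = 1.5000.
u_2 = v_2 − 1.5000·q_1 = (1.7500, 1.7500, 3.2500, -0.2500).
‖u_2‖ = 4.0927, so q_2 = (0.4276, 0.4276, 0.7941, -0.0611).
Qᵀb = (-4.5000, -1.7715).
Back-substitute: x_2 = -1.7715/4.0927 = -0.4328.
x_1 = (-4.5000 − 1.5000·(-0.4328))/2.0000 = -1.9254.

x = (-1.9254, -0.4328)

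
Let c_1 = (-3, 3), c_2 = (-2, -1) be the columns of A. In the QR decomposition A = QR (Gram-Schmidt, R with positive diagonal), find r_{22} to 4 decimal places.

c_1 = (-3, 3); ‖c_1‖ = 4.2426, so e_1 = (-0.7071, 0.7071).
e_1·c_2 = (-0.7071)·(-2) + 0.7071·(-1) = 0.7071.
u_2 = c_2 − 0.7071·e_1 = (-1.5000, -1.5000).
r_{22} = ‖u_2‖ = 2.1213.

r_{22} = 2.1213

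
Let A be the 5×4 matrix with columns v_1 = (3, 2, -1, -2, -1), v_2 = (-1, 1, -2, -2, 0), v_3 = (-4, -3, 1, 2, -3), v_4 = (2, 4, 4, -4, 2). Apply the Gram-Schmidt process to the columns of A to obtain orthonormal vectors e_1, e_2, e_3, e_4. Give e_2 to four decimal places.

v_1 = (3, 2, -1, -2, -1); ‖v_1‖ = 4.3589, so e_1 = (0.6882, 0.4588, -0.2294, -0.4588, -0.2294).
e_1·v_2 = 0.6882·(-1) + 0.4588·1 + (-0.2294)·(-2) + (-0.4588)·(-2) + (-0.2294)·0 = 1.1471.
u_2 = v_2 − 1.1471·e_1 = (-1.7895, 0.4737, -1.7368, -1.4737, 0.2632).
‖u_2‖ = 2.9469, so e_2 = (-0.6072, 0.1607, -0.5894, -0.5001, 0.0893).

e_2 = (-0.6072, 0.1607, -0.5894, -0.5001, 0.0893)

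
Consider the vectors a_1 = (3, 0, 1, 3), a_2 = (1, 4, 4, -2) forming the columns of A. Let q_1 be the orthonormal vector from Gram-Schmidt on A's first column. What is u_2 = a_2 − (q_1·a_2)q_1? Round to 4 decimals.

a_1 = (3, 0, 1, 3); ‖a_1‖ = 4.3589, so q_1 = (0.6882, 0.0000, 0.2294, 0.6882).
q_1·a_2 = 0.6882·1 + 0.0000·4 + 0.2294·4 + 0.6882·(-2) = 0.2294.
u_2 = a_2 − 0.2294·q_1 = (0.8421, 4.0000, 3.9474, -2.1579).

u_2 = (0.8421, 4.0000, 3.9474, -2.1579)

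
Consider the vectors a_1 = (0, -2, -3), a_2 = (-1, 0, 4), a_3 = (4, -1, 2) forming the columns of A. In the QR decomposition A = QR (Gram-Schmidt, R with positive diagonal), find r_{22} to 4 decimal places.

a_1 = (0, -2, -3); ‖a_1‖ = 3.6056, so q_1 = (0.0000, -0.5547, -0.8321).
q_1·a_2 = 0.0000·(-1) + (-0.5547)·0 + (-0.8321)·4 = -3.3282.
u_2 = a_2 + 3.3282·q_1 = (-1.0000, -1.8462, 1.2308).
r_{22} = ‖u_2‖ = 2.4337.

r_{22} = 2.4337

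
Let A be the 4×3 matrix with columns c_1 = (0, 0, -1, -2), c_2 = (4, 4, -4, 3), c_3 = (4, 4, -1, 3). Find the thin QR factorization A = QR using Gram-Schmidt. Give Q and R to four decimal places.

q_1 = c_1/‖c_1‖ = (0, 0, -1, -2)/2.2361 = (0.0000, 0.0000, -0.4472, -0.8944).
r_{12} = q_1·c_2 = -0.8944.
u_2 = c_2 + 0.8944·q_1 = (4.0000, 4.0000, -4.4000, 2.2000).
‖u_2‖ = 7.4967, so q_2 = (0.5336, 0.5336, -0.5869, 0.2935).
r_{13} = q_1·c_3 = -2.2361; r_{23} = q_2·c_3 = 5.7359.
u_3 = c_3 + 2.2361·q_1 − 5.7359·q_2 = (0.9395, 0.9395, 1.3665, -0.6833).
‖u_3‖ = 2.0248, so q_3 = (0.4640, 0.4640, 0.6749, -0.3375).

Q = [[0.0000, 0.5336, 0.4640], [0.0000, 0.5336, 0.4640], [-0.4472, -0.5869, 0.6749], [-0.8944, 0.2935, -0.3375]], R = [[2.2361, -0.8944, -2.2361], [0.0000, 7.4967, 5.7359], [0.0000, 0.0000, 2.0248]]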